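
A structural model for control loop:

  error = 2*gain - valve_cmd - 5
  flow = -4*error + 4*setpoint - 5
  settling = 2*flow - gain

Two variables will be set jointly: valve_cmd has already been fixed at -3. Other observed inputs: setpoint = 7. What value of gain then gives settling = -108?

With valve_cmd held at -3:
Substituting into the error equation gives error = 2*gain - 2.
This gives flow = -8*gain + 31.
This gives settling = -17*gain + 62.
Solve -17*gain + 62 = -108: gain = (-108 - 62) / -17 = 10.

gain = 10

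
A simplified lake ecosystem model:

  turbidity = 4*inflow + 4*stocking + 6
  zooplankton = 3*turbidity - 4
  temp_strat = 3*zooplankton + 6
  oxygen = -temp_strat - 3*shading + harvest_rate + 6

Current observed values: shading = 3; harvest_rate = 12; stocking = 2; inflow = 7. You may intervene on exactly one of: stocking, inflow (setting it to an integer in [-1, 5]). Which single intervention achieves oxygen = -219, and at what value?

Intervening on stocking: oxygen = -36*stocking - 291. Reaching -219 requires stocking = -2, outside [-1, 5].
Intervening on inflow: with other inputs at their observed values, oxygen = -36*inflow - 111. Solving for -219 gives inflow = 3, within [-1, 5].

set inflow = 3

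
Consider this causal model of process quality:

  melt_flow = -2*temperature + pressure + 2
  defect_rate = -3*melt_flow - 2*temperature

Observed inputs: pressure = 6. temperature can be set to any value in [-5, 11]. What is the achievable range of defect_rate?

Substituting into the melt_flow equation gives melt_flow = -2*temperature + 8.
So defect_rate = 4*temperature - 24.
Linear in temperature, so extremes are at the endpoints: temperature = -5 gives defect_rate = -44; temperature = 11 gives defect_rate = 20.

-44 to 20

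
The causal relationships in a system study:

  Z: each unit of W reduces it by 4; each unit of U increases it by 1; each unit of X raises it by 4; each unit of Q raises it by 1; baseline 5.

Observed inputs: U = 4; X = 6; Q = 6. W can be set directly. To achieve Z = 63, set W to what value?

Substituting into the Z equation gives Z = -4*W + 39.
Solve -4*W + 39 = 63: W = (63 - 39) / -4 = -6.

W = -6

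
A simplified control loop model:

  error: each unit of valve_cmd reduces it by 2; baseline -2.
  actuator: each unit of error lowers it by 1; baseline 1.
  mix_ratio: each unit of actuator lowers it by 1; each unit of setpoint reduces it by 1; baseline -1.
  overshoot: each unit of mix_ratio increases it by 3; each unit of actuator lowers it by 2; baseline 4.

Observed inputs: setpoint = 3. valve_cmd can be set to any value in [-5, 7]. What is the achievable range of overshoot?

Substituting into the actuator equation gives actuator = 2*valve_cmd + 3.
Substituting into the mix_ratio equation gives mix_ratio = -2*valve_cmd - 7.
overshoot becomes -10*valve_cmd - 23.
Linear in valve_cmd, so extremes are at the endpoints: valve_cmd = -5 gives overshoot = 27; valve_cmd = 7 gives overshoot = -93.

-93 to 27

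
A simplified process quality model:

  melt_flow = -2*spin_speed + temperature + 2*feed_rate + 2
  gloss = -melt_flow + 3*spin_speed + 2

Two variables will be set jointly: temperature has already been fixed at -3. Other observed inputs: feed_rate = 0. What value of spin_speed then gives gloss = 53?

With temperature held at -3:
Substituting into the melt_flow equation gives melt_flow = -2*spin_speed - 1.
Substituting into the gloss equation gives gloss = 5*spin_speed + 3.
Solve 5*spin_speed + 3 = 53: spin_speed = (53 - 3) / 5 = 10.

spin_speed = 10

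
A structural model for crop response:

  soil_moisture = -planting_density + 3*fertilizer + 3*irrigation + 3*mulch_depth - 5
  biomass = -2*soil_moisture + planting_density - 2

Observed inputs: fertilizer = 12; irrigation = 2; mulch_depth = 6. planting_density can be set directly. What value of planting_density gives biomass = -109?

Substituting into the soil_moisture equation gives soil_moisture = -planting_density + 55.
Substituting into the biomass equation gives biomass = 3*planting_density - 112.
Solve 3*planting_density - 112 = -109: planting_density = (-109 + 112) / 3 = 1.

planting_density = 1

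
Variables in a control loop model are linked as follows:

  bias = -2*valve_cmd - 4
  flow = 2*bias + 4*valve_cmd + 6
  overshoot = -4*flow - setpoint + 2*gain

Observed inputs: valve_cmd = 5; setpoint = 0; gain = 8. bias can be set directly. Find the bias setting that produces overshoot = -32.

bias = -7

Intervening on bias fixes its value directly, overriding its dependence on valve_cmd.
Substituting into the flow equation gives flow = 2*bias + 26.
Substituting into the overshoot equation gives overshoot = -8*bias - 88.
Solve -8*bias - 88 = -32: bias = (-32 + 88) / -8 = -7.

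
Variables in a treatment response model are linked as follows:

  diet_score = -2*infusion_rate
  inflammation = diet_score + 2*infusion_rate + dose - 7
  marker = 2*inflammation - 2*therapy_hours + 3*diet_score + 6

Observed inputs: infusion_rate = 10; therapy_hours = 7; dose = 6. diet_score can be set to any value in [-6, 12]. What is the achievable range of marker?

0 to 90

Intervening on diet_score fixes its value directly, overriding its dependence on infusion_rate.
Substituting into the inflammation equation gives inflammation = diet_score + 19.
Substituting into the marker equation gives marker = 5*diet_score + 30.
Linear in diet_score, so extremes are at the endpoints: diet_score = -6 gives marker = 0; diet_score = 12 gives marker = 90.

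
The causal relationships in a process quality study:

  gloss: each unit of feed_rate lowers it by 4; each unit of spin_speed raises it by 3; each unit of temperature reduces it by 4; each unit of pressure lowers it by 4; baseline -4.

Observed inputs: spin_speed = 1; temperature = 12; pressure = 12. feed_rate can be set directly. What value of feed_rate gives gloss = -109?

feed_rate = 3

Substituting into the gloss equation gives gloss = -4*feed_rate - 97.
Solve -4*feed_rate - 97 = -109: feed_rate = (-109 + 97) / -4 = 3.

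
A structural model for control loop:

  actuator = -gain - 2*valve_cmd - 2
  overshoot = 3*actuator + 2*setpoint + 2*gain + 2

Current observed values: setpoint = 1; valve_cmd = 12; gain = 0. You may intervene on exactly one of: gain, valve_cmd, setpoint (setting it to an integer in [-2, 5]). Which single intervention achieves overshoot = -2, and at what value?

Intervening on gain: overshoot = -gain - 74. Reaching -2 requires gain = -72, outside [-2, 5].
Intervening on valve_cmd: with other inputs at their observed values, overshoot = -6*valve_cmd - 2. Solving for -2 gives valve_cmd = 0, within [-2, 5].
Intervening on setpoint: overshoot = 2*setpoint - 76. Reaching -2 requires setpoint = 37, outside [-2, 5].

set valve_cmd = 0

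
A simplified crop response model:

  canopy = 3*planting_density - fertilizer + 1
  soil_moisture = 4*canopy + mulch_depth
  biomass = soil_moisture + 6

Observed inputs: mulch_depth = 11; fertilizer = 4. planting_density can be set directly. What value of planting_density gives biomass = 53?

planting_density = 4

Substituting into the canopy equation gives canopy = 3*planting_density - 3.
Substituting into the soil_moisture equation gives soil_moisture = 12*planting_density - 1.
So biomass = 12*planting_density + 5.
Solve 12*planting_density + 5 = 53: planting_density = (53 - 5) / 12 = 4.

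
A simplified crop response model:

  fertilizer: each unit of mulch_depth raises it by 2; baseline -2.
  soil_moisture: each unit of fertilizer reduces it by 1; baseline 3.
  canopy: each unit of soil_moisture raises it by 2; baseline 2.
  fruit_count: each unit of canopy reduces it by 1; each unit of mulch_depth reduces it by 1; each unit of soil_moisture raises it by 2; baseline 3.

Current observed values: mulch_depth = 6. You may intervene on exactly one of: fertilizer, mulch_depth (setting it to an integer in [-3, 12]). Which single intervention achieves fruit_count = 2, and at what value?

Intervening on fertilizer: the paths from fertilizer to fruit_count cancel (net effect zero), leaving fruit_count = -5; 2 is unreachable this way.
Intervening on mulch_depth: with other inputs at their observed values, fruit_count = -mulch_depth + 1. Solving for 2 gives mulch_depth = -1, within [-3, 12].

set mulch_depth = -1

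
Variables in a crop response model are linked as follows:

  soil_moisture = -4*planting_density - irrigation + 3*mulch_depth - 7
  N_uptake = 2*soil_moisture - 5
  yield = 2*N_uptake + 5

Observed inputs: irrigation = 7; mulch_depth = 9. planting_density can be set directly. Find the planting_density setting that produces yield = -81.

Substituting into the soil_moisture equation gives soil_moisture = -4*planting_density + 13.
This gives N_uptake = -8*planting_density + 21.
Substituting into the yield equation gives yield = -16*planting_density + 47.
Solve -16*planting_density + 47 = -81: planting_density = (-81 - 47) / -16 = 8.

planting_density = 8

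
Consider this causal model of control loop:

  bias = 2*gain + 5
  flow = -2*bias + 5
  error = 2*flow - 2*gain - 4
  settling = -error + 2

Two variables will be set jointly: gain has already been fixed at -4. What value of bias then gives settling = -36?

bias = -6

With gain held at -4:
Intervening on bias fixes its value directly, overriding its dependence on gain.
Substituting into the error equation gives error = -4*bias + 14.
Substituting into the settling equation gives settling = 4*bias - 12.
Solve 4*bias - 12 = -36: bias = (-36 + 12) / 4 = -6.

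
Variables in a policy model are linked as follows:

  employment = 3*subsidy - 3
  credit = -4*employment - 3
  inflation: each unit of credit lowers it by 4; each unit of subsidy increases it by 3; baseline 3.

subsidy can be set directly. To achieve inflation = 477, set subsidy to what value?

subsidy = 10

Substituting into the credit equation gives credit = -12*subsidy + 9.
Substituting into the inflation equation gives inflation = 51*subsidy - 33.
Solve 51*subsidy - 33 = 477: subsidy = (477 + 33) / 51 = 10.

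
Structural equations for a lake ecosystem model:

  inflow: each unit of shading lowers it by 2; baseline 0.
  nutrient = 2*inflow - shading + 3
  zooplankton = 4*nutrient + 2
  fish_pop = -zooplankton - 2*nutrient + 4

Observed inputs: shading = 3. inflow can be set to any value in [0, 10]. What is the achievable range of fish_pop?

Intervening on inflow fixes its value directly, overriding its dependence on shading.
Substituting into the nutrient equation gives nutrient = 2*inflow.
This gives zooplankton = 8*inflow + 2.
Substituting into the fish_pop equation gives fish_pop = -12*inflow + 2.
Linear in inflow, so extremes are at the endpoints: inflow = 0 gives fish_pop = 2; inflow = 10 gives fish_pop = -118.

-118 to 2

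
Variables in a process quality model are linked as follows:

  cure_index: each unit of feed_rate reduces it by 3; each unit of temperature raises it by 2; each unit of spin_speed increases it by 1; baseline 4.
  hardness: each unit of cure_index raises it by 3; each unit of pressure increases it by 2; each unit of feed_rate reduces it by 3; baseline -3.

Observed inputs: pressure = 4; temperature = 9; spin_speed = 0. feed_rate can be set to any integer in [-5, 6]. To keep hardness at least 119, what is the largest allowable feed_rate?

Substituting into the cure_index equation gives cure_index = -3*feed_rate + 22.
Substituting into the hardness equation gives hardness = -12*feed_rate + 71.
Require -12*feed_rate + 71 ≥ 119, so feed_rate ≤ -4.
The largest integer in [-5, 6] satisfying this is -4.

feed_rate = -4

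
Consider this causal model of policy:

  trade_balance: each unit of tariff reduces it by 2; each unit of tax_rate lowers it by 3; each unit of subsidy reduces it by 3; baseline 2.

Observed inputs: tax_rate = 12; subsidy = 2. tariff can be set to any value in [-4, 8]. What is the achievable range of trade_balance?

Substituting into the trade_balance equation gives trade_balance = -2*tariff - 40.
Linear in tariff, so extremes are at the endpoints: tariff = -4 gives trade_balance = -32; tariff = 8 gives trade_balance = -56.

-56 to -32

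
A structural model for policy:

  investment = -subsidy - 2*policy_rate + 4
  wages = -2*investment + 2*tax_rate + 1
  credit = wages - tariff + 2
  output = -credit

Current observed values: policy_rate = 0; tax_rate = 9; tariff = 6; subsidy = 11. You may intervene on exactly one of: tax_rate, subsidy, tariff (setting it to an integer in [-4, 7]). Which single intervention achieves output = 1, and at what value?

Intervening on tax_rate: output = -2*tax_rate - 11. Reaching 1 requires tax_rate = -6, outside [-4, 7].
Intervening on subsidy: with other inputs at their observed values, output = -2*subsidy - 7. Solving for 1 gives subsidy = -4, within [-4, 7].
Intervening on tariff: output = tariff - 35. Reaching 1 requires tariff = 36, outside [-4, 7].

set subsidy = -4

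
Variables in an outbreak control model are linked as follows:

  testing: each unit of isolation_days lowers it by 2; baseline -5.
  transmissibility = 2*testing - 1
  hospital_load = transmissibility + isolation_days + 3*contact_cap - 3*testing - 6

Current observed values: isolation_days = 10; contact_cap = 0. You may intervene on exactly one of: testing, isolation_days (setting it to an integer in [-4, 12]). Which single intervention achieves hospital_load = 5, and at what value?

set testing = -2

Intervening on testing: with other inputs at their observed values, hospital_load = -testing + 3. Solving for 5 gives testing = -2, within [-4, 12].
Intervening on isolation_days: hospital_load = 3*isolation_days - 2. Reaching 5 requires isolation_days = 7/3, not an integer.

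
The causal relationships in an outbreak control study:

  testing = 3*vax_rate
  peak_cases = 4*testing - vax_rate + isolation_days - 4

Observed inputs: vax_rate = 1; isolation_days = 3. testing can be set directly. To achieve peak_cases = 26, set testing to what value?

testing = 7

Intervening on testing fixes its value directly, overriding its dependence on vax_rate.
Substituting into the peak_cases equation gives peak_cases = 4*testing - 2.
Solve 4*testing - 2 = 26: testing = (26 + 2) / 4 = 7.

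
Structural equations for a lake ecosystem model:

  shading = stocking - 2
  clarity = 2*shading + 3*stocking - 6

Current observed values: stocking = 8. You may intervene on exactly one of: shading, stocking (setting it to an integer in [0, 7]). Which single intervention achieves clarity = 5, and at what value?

set stocking = 3

Intervening on shading: clarity = 2*shading + 18. Reaching 5 requires shading = -13/2, not an integer.
Intervening on stocking: with other inputs at their observed values, clarity = 5*stocking - 10. Solving for 5 gives stocking = 3, within [0, 7].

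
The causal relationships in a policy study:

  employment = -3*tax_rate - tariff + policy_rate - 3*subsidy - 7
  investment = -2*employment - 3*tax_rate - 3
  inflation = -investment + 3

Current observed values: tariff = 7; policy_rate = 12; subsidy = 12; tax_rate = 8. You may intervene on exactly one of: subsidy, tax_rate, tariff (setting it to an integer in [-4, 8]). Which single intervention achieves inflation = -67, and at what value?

Intervening on subsidy: inflation = -6*subsidy - 22. Reaching -67 requires subsidy = 15/2, not an integer.
Intervening on tax_rate: with other inputs at their observed values, inflation = -3*tax_rate - 70. Solving for -67 gives tax_rate = -1, within [-4, 8].
Intervening on tariff: inflation = -2*tariff - 80. Reaching -67 requires tariff = -13/2, not an integer.

set tax_rate = -1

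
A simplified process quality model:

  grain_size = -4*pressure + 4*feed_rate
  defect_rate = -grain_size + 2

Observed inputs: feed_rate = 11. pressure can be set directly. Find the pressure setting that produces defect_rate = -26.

Substituting into the grain_size equation gives grain_size = -4*pressure + 44.
Substituting into the defect_rate equation gives defect_rate = 4*pressure - 42.
Solve 4*pressure - 42 = -26: pressure = (-26 + 42) / 4 = 4.

pressure = 4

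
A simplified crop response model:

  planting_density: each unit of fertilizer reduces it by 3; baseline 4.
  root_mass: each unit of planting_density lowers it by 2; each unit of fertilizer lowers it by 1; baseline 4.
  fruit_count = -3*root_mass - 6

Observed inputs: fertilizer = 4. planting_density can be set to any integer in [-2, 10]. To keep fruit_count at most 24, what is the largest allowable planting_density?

Intervening on planting_density fixes its value directly, overriding its dependence on fertilizer.
Substituting into the root_mass equation gives root_mass = -2*planting_density.
Substituting into the fruit_count equation gives fruit_count = 6*planting_density - 6.
Require 6*planting_density - 6 ≤ 24, so planting_density ≤ 5.
The largest integer in [-2, 10] satisfying this is 5.

planting_density = 5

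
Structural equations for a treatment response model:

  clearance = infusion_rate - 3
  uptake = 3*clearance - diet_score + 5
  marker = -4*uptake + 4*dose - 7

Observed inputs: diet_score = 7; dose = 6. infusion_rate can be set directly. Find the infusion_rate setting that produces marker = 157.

infusion_rate = -8

Substituting into the uptake equation gives uptake = 3*infusion_rate - 11.
Substituting into the marker equation gives marker = -12*infusion_rate + 61.
Solve -12*infusion_rate + 61 = 157: infusion_rate = (157 - 61) / -12 = -8.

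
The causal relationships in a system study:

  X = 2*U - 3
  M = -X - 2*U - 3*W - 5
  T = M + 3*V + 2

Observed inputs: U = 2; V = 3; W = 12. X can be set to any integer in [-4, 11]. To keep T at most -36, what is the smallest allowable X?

X = 2

Intervening on X fixes its value directly, overriding its dependence on U.
Substituting into the M equation gives M = -X - 45.
Substituting into the T equation gives T = -X - 34.
Require -X - 34 ≤ -36, so X ≥ 2.
The smallest integer in [-4, 11] satisfying this is 2.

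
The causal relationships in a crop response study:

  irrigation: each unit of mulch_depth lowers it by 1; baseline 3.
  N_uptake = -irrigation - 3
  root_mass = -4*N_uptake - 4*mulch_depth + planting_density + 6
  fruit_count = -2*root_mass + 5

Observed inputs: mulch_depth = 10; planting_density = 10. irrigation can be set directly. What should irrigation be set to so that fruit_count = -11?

irrigation = 5

Intervening on irrigation fixes its value directly, overriding its dependence on mulch_depth.
Substituting into the root_mass equation gives root_mass = 4*irrigation - 12.
So fruit_count = -8*irrigation + 29.
Solve -8*irrigation + 29 = -11: irrigation = (-11 - 29) / -8 = 5.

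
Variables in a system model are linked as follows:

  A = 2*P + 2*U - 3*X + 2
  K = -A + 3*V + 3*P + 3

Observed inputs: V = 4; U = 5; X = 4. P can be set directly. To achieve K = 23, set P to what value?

Substituting into the A equation gives A = 2*P.
Substituting into the K equation gives K = P + 15.
Solve P + 15 = 23: P = (23 - 15) / 1 = 8.

P = 8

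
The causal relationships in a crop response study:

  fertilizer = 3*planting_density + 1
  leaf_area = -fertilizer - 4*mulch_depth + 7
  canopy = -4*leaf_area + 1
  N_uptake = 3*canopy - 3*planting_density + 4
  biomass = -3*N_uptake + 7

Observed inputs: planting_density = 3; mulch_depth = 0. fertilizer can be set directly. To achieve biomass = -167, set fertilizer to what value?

fertilizer = 12

Intervening on fertilizer fixes its value directly, overriding its dependence on planting_density.
Substituting into the leaf_area equation gives leaf_area = -fertilizer + 7.
canopy becomes 4*fertilizer - 27.
Substituting into the N_uptake equation gives N_uptake = 12*fertilizer - 86.
This gives biomass = -36*fertilizer + 265.
Solve -36*fertilizer + 265 = -167: fertilizer = (-167 - 265) / -36 = 12.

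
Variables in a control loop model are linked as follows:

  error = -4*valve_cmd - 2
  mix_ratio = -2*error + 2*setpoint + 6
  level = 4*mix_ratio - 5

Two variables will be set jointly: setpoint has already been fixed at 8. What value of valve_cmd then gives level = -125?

valve_cmd = -7

With setpoint held at 8:
Substituting into the mix_ratio equation gives mix_ratio = 8*valve_cmd + 26.
This gives level = 32*valve_cmd + 99.
Solve 32*valve_cmd + 99 = -125: valve_cmd = (-125 - 99) / 32 = -7.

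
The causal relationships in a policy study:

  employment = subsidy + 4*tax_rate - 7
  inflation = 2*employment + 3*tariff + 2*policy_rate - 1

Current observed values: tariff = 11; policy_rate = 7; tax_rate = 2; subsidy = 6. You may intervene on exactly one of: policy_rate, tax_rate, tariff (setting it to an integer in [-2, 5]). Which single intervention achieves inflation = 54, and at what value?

set policy_rate = 4

Intervening on policy_rate: with other inputs at their observed values, inflation = 2*policy_rate + 46. Solving for 54 gives policy_rate = 4, within [-2, 5].
Intervening on tax_rate: inflation = 8*tax_rate + 44. Reaching 54 requires tax_rate = 5/4, not an integer.
Intervening on tariff: inflation = 3*tariff + 27. Reaching 54 requires tariff = 9, outside [-2, 5].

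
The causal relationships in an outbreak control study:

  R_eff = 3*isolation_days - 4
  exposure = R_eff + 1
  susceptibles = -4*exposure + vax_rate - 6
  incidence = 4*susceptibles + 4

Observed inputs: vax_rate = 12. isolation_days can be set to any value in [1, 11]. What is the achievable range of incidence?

-452 to 28

Substituting into the exposure equation gives exposure = 3*isolation_days - 3.
Substituting into the susceptibles equation gives susceptibles = -12*isolation_days + 18.
Substituting into the incidence equation gives incidence = -48*isolation_days + 76.
Linear in isolation_days, so extremes are at the endpoints: isolation_days = 1 gives incidence = 28; isolation_days = 11 gives incidence = -452.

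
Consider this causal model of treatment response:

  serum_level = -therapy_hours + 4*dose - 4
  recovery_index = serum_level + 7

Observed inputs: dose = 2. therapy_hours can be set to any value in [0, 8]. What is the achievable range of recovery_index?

Substituting into the serum_level equation gives serum_level = -therapy_hours + 4.
Substituting into the recovery_index equation gives recovery_index = -therapy_hours + 11.
Linear in therapy_hours, so extremes are at the endpoints: therapy_hours = 0 gives recovery_index = 11; therapy_hours = 8 gives recovery_index = 3.

3 to 11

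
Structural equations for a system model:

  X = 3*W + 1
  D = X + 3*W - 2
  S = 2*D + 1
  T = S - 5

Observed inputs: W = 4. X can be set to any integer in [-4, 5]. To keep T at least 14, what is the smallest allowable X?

Intervening on X fixes its value directly, overriding its dependence on W.
Substituting into the D equation gives D = X + 10.
This gives S = 2*X + 21.
Substituting into the T equation gives T = 2*X + 16.
Require 2*X + 16 ≥ 14, so X ≥ -1.
The smallest integer in [-4, 5] satisfying this is -1.

X = -1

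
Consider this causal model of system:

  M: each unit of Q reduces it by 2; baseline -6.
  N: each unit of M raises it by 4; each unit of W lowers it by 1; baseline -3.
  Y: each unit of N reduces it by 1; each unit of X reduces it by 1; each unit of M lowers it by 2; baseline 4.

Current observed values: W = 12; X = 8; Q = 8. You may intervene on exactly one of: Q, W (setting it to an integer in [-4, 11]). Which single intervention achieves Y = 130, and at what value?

set W = -1

Intervening on Q: Y = 12*Q + 47. Reaching 130 requires Q = 83/12, not an integer.
Intervening on W: with other inputs at their observed values, Y = W + 131. Solving for 130 gives W = -1, within [-4, 11].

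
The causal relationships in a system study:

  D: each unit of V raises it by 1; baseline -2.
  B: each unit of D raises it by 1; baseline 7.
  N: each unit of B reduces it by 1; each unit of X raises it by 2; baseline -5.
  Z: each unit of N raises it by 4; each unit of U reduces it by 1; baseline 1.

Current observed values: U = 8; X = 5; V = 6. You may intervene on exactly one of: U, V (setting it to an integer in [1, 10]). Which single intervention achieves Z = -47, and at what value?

set V = 10

Intervening on U: Z = -U - 23. Reaching -47 requires U = 24, outside [1, 10].
Intervening on V: with other inputs at their observed values, Z = -4*V - 7. Solving for -47 gives V = 10, within [1, 10].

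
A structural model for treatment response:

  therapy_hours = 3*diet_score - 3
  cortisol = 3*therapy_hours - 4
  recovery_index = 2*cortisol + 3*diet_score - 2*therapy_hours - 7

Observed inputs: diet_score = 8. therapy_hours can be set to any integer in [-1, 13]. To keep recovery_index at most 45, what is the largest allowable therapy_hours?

Intervening on therapy_hours fixes its value directly, overriding its dependence on diet_score.
Substituting into the recovery_index equation gives recovery_index = 4*therapy_hours + 9.
Require 4*therapy_hours + 9 ≤ 45, so therapy_hours ≤ 9.
The largest integer in [-1, 13] satisfying this is 9.

therapy_hours = 9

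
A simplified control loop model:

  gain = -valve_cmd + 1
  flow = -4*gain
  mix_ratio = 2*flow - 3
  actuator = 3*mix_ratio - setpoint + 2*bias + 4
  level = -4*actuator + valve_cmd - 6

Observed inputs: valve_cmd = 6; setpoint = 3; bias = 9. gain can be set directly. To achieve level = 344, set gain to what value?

Intervening on gain fixes its value directly, overriding its dependence on valve_cmd.
Substituting into the mix_ratio equation gives mix_ratio = -8*gain - 3.
Substituting into the actuator equation gives actuator = -24*gain + 10.
Substituting into the level equation gives level = 96*gain - 40.
Solve 96*gain - 40 = 344: gain = (344 + 40) / 96 = 4.

gain = 4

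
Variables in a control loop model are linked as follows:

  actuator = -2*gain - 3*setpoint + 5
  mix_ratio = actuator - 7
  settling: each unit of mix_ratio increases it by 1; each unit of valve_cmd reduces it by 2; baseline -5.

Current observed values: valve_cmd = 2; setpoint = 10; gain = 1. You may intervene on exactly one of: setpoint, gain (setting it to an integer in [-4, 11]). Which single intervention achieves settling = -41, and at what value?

Intervening on setpoint: settling = -3*setpoint - 13. Reaching -41 requires setpoint = 28/3, not an integer.
Intervening on gain: with other inputs at their observed values, settling = -2*gain - 41. Solving for -41 gives gain = 0, within [-4, 11].

set gain = 0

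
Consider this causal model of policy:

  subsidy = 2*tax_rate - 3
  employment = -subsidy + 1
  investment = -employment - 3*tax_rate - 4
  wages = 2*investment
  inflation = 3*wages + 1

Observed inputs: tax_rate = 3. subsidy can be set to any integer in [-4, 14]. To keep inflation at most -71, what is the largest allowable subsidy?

subsidy = 2

Intervening on subsidy fixes its value directly, overriding its dependence on tax_rate.
Substituting into the investment equation gives investment = subsidy - 14.
So wages = 2*subsidy - 28.
inflation becomes 6*subsidy - 83.
Require 6*subsidy - 83 ≤ -71, so subsidy ≤ 2.
The largest integer in [-4, 14] satisfying this is 2.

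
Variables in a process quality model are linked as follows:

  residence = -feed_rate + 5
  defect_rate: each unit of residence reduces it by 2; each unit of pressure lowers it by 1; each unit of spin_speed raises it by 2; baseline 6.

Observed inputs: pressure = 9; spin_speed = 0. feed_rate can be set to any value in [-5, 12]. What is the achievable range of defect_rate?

-23 to 11

Substituting into the defect_rate equation gives defect_rate = 2*feed_rate - 13.
Linear in feed_rate, so extremes are at the endpoints: feed_rate = -5 gives defect_rate = -23; feed_rate = 12 gives defect_rate = 11.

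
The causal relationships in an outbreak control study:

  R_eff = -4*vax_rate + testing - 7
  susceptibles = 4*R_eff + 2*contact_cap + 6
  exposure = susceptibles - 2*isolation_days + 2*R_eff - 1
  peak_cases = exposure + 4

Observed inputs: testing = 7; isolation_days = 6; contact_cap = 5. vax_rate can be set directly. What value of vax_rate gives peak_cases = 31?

Substituting into the R_eff equation gives R_eff = -4*vax_rate.
Substituting into the susceptibles equation gives susceptibles = -16*vax_rate + 16.
So exposure = -24*vax_rate + 3.
So peak_cases = -24*vax_rate + 7.
Solve -24*vax_rate + 7 = 31: vax_rate = (31 - 7) / -24 = -1.

vax_rate = -1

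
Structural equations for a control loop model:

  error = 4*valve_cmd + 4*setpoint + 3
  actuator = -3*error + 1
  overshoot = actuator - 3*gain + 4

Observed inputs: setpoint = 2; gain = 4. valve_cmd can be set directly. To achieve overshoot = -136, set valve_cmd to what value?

valve_cmd = 8

Substituting into the error equation gives error = 4*valve_cmd + 11.
Substituting into the actuator equation gives actuator = -12*valve_cmd - 32.
overshoot becomes -12*valve_cmd - 40.
Solve -12*valve_cmd - 40 = -136: valve_cmd = (-136 + 40) / -12 = 8.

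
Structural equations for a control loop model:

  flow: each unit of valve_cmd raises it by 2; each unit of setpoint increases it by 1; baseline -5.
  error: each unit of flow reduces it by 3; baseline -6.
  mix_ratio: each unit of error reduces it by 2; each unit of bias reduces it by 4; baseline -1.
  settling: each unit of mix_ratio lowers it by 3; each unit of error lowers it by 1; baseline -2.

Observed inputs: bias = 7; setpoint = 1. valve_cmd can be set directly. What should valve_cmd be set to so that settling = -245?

valve_cmd = 12

Substituting into the flow equation gives flow = 2*valve_cmd - 4.
error becomes -6*valve_cmd + 6.
Substituting into the mix_ratio equation gives mix_ratio = 12*valve_cmd - 41.
Substituting into the settling equation gives settling = -30*valve_cmd + 115.
Solve -30*valve_cmd + 115 = -245: valve_cmd = (-245 - 115) / -30 = 12.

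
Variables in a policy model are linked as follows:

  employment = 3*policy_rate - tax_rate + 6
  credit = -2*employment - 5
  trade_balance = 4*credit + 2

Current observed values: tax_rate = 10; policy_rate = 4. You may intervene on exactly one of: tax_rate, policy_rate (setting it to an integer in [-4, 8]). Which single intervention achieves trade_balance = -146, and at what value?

set tax_rate = 2

Intervening on tax_rate: with other inputs at their observed values, trade_balance = 8*tax_rate - 162. Solving for -146 gives tax_rate = 2, within [-4, 8].
Intervening on policy_rate: trade_balance = -24*policy_rate + 14. Reaching -146 requires policy_rate = 20/3, not an integer.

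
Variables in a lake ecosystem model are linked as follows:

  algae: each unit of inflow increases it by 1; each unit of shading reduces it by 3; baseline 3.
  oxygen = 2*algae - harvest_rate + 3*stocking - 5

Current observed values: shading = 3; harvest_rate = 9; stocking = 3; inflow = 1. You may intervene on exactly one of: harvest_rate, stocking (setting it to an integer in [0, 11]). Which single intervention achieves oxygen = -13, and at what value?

Intervening on harvest_rate: with other inputs at their observed values, oxygen = -harvest_rate - 6. Solving for -13 gives harvest_rate = 7, within [0, 11].
Intervening on stocking: oxygen = 3*stocking - 24. Reaching -13 requires stocking = 11/3, not an integer.

set harvest_rate = 7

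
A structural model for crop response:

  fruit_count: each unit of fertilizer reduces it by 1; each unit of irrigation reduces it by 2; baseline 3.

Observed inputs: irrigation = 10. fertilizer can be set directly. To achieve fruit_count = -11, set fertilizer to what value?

fertilizer = -6

Substituting into the fruit_count equation gives fruit_count = -fertilizer - 17.
Solve -fertilizer - 17 = -11: fertilizer = (-11 + 17) / -1 = -6.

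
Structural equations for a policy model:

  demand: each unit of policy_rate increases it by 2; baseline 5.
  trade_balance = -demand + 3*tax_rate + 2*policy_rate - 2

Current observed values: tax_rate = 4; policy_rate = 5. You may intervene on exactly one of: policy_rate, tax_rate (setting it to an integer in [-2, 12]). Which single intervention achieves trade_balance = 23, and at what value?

Intervening on policy_rate: the paths from policy_rate to trade_balance cancel (net effect zero), leaving trade_balance = 5; 23 is unreachable this way.
Intervening on tax_rate: with other inputs at their observed values, trade_balance = 3*tax_rate - 7. Solving for 23 gives tax_rate = 10, within [-2, 12].

set tax_rate = 10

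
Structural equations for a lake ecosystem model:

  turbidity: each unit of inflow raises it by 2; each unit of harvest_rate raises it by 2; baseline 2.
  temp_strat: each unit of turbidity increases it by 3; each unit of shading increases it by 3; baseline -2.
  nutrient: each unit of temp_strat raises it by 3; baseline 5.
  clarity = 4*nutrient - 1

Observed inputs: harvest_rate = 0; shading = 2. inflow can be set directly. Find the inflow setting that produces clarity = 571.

Substituting into the turbidity equation gives turbidity = 2*inflow + 2.
This gives temp_strat = 6*inflow + 10.
Substituting into the nutrient equation gives nutrient = 18*inflow + 35.
This gives clarity = 72*inflow + 139.
Solve 72*inflow + 139 = 571: inflow = (571 - 139) / 72 = 6.

inflow = 6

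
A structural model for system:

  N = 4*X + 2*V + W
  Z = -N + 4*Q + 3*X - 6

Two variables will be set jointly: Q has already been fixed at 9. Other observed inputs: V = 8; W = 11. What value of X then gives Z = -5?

X = 8

With Q held at 9:
Substituting into the N equation gives N = 4*X + 27.
Substituting into the Z equation gives Z = -X + 3.
Solve -X + 3 = -5: X = (-5 - 3) / -1 = 8.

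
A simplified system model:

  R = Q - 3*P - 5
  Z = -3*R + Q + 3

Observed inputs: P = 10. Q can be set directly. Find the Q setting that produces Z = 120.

Substituting into the R equation gives R = Q - 35.
Substituting into the Z equation gives Z = -2*Q + 108.
Solve -2*Q + 108 = 120: Q = (120 - 108) / -2 = -6.

Q = -6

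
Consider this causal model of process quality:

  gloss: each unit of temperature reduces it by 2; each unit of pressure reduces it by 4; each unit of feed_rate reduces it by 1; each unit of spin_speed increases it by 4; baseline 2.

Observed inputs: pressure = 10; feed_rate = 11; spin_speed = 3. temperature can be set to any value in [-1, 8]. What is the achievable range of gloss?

-53 to -35

Substituting into the gloss equation gives gloss = -2*temperature - 37.
Linear in temperature, so extremes are at the endpoints: temperature = -1 gives gloss = -35; temperature = 8 gives gloss = -53.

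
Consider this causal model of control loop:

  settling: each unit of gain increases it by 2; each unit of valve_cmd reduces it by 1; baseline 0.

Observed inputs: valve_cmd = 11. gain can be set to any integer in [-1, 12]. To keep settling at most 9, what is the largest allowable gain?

gain = 10

Substituting into the settling equation gives settling = 2*gain - 11.
Require 2*gain - 11 ≤ 9, so gain ≤ 10.
The largest integer in [-1, 12] satisfying this is 10.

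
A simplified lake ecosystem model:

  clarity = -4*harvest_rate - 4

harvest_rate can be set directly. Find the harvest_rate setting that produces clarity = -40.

harvest_rate = 9

Solve -4*harvest_rate - 4 = -40: harvest_rate = (-40 + 4) / -4 = 9.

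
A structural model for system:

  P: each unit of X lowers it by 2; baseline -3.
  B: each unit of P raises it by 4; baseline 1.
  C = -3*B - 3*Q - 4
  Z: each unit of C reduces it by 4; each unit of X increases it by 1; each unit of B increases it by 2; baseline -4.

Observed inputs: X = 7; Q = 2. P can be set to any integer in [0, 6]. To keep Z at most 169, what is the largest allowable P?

Intervening on P fixes its value directly, overriding its dependence on X.
Substituting into the C equation gives C = -12*P - 13.
Z becomes 56*P + 57.
Require 56*P + 57 ≤ 169, so P ≤ 2.
The largest integer in [0, 6] satisfying this is 2.

P = 2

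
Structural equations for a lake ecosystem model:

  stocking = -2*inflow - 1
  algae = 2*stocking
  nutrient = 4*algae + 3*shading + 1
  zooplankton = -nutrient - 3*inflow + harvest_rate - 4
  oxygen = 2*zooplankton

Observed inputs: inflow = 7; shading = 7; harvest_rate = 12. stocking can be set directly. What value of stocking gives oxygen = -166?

stocking = 6

Intervening on stocking fixes its value directly, overriding its dependence on inflow.
Substituting into the nutrient equation gives nutrient = 8*stocking + 22.
So zooplankton = -8*stocking - 35.
Substituting into the oxygen equation gives oxygen = -16*stocking - 70.
Solve -16*stocking - 70 = -166: stocking = (-166 + 70) / -16 = 6.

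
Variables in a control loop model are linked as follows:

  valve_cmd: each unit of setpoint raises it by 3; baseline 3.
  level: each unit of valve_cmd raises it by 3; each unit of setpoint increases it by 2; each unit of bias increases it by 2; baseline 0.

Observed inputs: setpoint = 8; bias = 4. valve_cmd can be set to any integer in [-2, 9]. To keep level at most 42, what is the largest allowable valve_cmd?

Intervening on valve_cmd fixes its value directly, overriding its dependence on setpoint.
Substituting into the level equation gives level = 3*valve_cmd + 24.
Require 3*valve_cmd + 24 ≤ 42, so valve_cmd ≤ 6.
The largest integer in [-2, 9] satisfying this is 6.

valve_cmd = 6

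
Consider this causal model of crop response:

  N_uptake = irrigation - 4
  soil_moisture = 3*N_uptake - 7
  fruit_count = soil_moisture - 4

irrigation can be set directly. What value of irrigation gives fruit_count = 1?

Substituting into the soil_moisture equation gives soil_moisture = 3*irrigation - 19.
Substituting into the fruit_count equation gives fruit_count = 3*irrigation - 23.
Solve 3*irrigation - 23 = 1: irrigation = (1 + 23) / 3 = 8.

irrigation = 8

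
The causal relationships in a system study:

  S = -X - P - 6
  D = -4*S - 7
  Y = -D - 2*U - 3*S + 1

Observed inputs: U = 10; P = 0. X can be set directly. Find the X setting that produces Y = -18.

X = 0

Substituting into the S equation gives S = -X - 6.
Substituting into the D equation gives D = 4*X + 17.
Substituting into the Y equation gives Y = -X - 18.
Solve -X - 18 = -18: X = (-18 + 18) / -1 = 0.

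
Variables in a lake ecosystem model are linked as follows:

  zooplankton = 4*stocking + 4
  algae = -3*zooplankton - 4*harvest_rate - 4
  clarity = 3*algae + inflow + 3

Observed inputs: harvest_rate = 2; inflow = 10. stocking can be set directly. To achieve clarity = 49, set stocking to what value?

Substituting into the algae equation gives algae = -12*stocking - 24.
Substituting into the clarity equation gives clarity = -36*stocking - 59.
Solve -36*stocking - 59 = 49: stocking = (49 + 59) / -36 = -3.

stocking = -3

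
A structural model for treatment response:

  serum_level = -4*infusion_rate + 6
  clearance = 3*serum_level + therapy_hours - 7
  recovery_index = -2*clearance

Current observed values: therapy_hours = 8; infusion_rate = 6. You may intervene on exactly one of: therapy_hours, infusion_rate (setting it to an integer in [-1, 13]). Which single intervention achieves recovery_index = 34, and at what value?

Intervening on therapy_hours: recovery_index = -2*therapy_hours + 122. Reaching 34 requires therapy_hours = 44, outside [-1, 13].
Intervening on infusion_rate: with other inputs at their observed values, recovery_index = 24*infusion_rate - 38. Solving for 34 gives infusion_rate = 3, within [-1, 13].

set infusion_rate = 3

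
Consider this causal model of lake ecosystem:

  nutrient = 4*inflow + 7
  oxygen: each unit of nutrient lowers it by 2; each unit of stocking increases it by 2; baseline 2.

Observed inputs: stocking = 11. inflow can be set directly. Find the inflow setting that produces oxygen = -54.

Substituting into the oxygen equation gives oxygen = -8*inflow + 10.
Solve -8*inflow + 10 = -54: inflow = (-54 - 10) / -8 = 8.

inflow = 8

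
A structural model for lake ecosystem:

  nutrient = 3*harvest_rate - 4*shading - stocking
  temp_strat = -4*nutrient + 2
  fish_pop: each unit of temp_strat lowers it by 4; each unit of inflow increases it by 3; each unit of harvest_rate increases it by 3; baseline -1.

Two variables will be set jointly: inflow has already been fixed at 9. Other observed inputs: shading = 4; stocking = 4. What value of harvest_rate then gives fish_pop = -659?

With inflow held at 9:
Substituting into the nutrient equation gives nutrient = 3*harvest_rate - 20.
Substituting into the temp_strat equation gives temp_strat = -12*harvest_rate + 82.
Substituting into the fish_pop equation gives fish_pop = 51*harvest_rate - 302.
Solve 51*harvest_rate - 302 = -659: harvest_rate = (-659 + 302) / 51 = -7.

harvest_rate = -7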